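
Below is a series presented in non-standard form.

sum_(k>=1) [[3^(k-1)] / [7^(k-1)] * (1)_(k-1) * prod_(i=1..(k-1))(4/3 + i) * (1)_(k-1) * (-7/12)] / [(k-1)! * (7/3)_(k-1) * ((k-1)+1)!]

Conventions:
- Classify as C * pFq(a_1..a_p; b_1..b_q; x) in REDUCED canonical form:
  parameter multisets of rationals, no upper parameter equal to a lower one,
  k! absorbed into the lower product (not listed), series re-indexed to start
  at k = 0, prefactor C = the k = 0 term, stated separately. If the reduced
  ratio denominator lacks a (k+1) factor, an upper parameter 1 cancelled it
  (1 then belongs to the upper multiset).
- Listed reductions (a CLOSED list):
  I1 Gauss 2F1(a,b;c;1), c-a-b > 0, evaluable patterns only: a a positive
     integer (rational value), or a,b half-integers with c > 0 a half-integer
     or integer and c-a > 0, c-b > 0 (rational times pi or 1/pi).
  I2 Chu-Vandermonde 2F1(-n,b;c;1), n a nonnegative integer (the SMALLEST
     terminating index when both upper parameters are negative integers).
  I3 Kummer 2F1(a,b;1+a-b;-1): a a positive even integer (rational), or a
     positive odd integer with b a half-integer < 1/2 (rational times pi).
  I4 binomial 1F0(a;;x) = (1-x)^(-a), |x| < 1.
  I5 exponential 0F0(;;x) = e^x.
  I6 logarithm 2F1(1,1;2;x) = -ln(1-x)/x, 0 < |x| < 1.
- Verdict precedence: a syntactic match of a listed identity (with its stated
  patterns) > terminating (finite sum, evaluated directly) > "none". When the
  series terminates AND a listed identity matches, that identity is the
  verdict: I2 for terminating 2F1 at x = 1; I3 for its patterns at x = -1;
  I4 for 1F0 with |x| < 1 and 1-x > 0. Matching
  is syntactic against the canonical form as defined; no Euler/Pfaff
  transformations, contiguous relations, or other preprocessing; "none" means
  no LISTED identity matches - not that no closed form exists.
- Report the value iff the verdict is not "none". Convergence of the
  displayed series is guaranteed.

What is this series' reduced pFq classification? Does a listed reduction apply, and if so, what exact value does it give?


The series (x = 3/7) is 2F1: upper {1, 1}, lower {2}, prefactor -7/12. Verdict (x = 3/7): logarithm (I6) applies (the logarithm: parameters (1,1;2), x = 3/7). Value: (49/36) * ln(4/7).

Structural cue: from the first term -7/12: the denominator's factorial ratio (prefactor -7/12) is a lower Pochhammer.
Ratio: r(k) = (3/7) * (k+1) (k+1) / [(k+2) (k+1)] - rational; roots negated = parameters, x = (3/7), C = -7/12.


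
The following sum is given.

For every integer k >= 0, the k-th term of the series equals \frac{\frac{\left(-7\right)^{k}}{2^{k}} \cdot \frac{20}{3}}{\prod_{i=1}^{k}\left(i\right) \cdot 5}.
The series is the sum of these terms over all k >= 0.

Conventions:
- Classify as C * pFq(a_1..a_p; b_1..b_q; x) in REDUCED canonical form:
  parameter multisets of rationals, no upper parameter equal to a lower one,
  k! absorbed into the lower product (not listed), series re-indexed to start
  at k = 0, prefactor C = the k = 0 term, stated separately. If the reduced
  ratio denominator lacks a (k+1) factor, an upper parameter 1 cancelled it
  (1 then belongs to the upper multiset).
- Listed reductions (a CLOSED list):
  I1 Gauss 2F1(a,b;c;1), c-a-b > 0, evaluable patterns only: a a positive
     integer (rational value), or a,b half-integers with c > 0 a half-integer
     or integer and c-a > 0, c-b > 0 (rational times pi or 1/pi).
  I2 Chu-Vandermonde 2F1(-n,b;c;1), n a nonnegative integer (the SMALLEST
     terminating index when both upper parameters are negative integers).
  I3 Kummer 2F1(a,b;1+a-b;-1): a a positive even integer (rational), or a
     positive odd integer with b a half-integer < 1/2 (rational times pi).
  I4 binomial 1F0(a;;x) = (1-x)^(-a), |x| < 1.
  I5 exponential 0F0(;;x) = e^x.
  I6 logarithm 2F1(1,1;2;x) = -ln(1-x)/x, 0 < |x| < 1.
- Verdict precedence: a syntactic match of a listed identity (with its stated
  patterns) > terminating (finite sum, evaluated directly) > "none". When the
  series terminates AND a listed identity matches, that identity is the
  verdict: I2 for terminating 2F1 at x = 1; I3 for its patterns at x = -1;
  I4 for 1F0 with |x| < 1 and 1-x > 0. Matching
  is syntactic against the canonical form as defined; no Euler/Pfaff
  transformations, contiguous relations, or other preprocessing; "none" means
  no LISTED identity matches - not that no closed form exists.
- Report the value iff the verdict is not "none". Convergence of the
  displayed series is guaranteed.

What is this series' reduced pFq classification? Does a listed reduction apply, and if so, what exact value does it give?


Classification (C = \frac{4}{3}): 0F0 with upper {-}, lower {-}, argument x = -\frac{7}{2}. Verdict: the exponential series (I5) matches (the 0F0 exponential series at x = -\frac{7}{2}). Value: \frac{4}{3} \cdot e^{-\frac{7}{2}}.

Key step: with t_0 = \frac{4}{3}, the constant factors (prefactor 4/3) combine into one prefactor.
Adjacent-term ratio: r(k) = -\frac{7}{2} * 1 / [(k+1)] - rational; roots negated = parameters, x = -\frac{7}{2}, C = \frac{4}{3}.


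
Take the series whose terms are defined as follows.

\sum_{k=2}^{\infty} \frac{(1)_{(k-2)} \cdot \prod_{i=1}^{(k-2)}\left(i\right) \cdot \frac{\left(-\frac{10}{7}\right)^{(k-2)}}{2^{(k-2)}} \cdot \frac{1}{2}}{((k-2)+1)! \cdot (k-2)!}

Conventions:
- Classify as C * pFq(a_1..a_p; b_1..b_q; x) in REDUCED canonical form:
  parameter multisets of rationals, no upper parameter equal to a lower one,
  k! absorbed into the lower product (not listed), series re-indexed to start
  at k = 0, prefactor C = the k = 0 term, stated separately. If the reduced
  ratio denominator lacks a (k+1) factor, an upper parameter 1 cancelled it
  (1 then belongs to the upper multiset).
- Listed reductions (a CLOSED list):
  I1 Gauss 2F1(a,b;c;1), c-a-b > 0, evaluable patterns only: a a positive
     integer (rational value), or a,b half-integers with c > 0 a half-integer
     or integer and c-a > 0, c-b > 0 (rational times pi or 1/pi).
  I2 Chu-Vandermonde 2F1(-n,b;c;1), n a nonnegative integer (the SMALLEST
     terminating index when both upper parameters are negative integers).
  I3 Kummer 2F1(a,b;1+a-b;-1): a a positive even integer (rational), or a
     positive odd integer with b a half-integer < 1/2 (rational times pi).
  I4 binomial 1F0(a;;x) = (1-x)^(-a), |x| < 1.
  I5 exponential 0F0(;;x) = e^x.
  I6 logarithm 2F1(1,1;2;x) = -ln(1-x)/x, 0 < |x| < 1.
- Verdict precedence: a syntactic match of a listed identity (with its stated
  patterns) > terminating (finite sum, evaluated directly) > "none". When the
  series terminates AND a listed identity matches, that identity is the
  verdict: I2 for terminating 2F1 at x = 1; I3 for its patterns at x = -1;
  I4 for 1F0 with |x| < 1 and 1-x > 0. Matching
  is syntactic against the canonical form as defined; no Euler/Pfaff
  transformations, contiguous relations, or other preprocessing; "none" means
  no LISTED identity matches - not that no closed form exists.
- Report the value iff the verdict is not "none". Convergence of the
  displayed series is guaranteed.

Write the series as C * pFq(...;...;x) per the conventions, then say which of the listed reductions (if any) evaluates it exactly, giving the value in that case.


Classification (C = \frac{1}{2}): 2F1 with upper {1, 1}, lower {2}, argument x = -\frac{5}{7}. Verdict at x = -\frac{5}{7}: the I6 logarithm reduction matches (the logarithm: parameters (1,1;2), x = -\frac{5}{7}). Exact value: \frac{7}{10} \cdot \ln\left(\frac{12}{7}\right).

The tell: x = -\frac{5}{7} and the denominator's factorial ratio (prefactor 1/2) is a lower Pochhammer.
Consecutive-term ratio: r(k) = -\frac{5}{7} * (k+1) (k+1) / [(k+2) (k+1)] - rational in k. x = -\frac{5}{7}; t_0 = \frac{1}{2}; negate the roots.


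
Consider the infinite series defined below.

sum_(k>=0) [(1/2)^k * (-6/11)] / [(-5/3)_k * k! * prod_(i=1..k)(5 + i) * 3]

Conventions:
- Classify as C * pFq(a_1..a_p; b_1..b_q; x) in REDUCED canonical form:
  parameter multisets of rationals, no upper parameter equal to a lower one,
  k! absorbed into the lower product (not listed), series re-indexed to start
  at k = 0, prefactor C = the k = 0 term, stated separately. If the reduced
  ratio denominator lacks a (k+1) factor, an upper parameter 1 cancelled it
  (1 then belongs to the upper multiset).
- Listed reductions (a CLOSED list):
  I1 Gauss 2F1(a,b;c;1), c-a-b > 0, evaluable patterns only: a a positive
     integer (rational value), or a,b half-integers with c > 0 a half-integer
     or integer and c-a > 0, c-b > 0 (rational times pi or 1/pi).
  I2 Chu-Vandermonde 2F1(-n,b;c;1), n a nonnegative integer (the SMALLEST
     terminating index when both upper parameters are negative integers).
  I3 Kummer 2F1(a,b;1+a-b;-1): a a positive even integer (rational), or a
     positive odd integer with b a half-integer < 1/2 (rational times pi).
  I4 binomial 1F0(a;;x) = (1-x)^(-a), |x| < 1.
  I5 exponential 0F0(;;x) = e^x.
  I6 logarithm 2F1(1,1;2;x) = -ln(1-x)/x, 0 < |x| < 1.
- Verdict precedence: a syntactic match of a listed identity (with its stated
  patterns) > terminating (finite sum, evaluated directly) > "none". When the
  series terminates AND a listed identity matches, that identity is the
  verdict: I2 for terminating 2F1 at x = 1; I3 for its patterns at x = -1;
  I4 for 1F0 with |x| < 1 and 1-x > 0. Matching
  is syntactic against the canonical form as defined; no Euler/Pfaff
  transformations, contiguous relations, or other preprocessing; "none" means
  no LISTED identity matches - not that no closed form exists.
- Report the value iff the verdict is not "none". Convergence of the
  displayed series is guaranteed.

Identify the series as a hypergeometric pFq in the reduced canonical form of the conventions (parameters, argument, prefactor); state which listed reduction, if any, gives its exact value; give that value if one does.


Classification (C = -2/11): 0F2 with upper {-}, lower {-5/3, 6}, argument x = 1/2. Verdict: none here - no I1-I6 shape fits x = 1/2 with lower {-5/3, 6}.

First insight: with t_0 = -2/11, the lower running product (C = -2/11) is a rising factorial.
Step ratio: r(k) = (1/2) * 1 / [(k-5/3) (k+6) (k+1)] ; factor over Q: parameters, x = (1/2), and C = -2/11.


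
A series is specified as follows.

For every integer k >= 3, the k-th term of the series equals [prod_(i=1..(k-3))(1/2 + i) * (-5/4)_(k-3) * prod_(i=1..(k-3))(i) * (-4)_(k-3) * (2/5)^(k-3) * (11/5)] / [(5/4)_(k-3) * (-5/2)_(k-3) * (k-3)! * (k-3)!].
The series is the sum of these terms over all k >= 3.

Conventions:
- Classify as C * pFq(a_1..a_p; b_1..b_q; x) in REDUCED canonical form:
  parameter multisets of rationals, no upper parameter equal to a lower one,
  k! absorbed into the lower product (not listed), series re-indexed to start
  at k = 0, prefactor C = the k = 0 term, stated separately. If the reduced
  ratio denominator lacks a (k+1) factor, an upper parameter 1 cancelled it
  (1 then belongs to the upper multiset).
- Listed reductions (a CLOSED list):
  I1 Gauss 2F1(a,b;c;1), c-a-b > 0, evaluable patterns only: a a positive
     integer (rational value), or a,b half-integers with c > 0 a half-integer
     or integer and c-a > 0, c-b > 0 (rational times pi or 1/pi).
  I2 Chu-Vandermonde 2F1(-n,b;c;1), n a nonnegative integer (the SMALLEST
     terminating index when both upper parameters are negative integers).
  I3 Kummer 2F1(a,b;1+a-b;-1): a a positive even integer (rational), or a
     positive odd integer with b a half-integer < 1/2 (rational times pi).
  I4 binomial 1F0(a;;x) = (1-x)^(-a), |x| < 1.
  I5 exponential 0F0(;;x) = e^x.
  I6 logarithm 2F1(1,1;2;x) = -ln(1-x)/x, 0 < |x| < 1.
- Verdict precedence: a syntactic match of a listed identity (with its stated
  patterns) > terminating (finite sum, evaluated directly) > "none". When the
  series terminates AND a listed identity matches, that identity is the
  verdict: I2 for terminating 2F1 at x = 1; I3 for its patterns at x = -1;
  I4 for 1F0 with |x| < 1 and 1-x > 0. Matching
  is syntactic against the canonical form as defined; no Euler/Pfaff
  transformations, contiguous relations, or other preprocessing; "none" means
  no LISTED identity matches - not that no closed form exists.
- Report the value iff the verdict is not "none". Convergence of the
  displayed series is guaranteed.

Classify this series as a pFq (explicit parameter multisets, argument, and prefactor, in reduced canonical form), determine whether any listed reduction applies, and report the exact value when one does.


x = 2/5 here; the reduced form reads 3F2, upper {-4, -5/4, 3/2}, lower {-5/2, 5/4}, C = 11/5. Verdict: terminating (-4 upstairs). 5 nonzero terms in all; added directly. Value: 266783/690625.

Key step: x = (2/5) and the running product (C = 11/5, x = 2/5) telescopes to a rising factorial.
Term ratio: r(k) = (2/5) * (k-4) (k-5/4) (k+3/2) / [(k-5/2) (k+5/4) (k+1)] - rational in k. x = (2/5); t_0 = 11/5; negate the roots.


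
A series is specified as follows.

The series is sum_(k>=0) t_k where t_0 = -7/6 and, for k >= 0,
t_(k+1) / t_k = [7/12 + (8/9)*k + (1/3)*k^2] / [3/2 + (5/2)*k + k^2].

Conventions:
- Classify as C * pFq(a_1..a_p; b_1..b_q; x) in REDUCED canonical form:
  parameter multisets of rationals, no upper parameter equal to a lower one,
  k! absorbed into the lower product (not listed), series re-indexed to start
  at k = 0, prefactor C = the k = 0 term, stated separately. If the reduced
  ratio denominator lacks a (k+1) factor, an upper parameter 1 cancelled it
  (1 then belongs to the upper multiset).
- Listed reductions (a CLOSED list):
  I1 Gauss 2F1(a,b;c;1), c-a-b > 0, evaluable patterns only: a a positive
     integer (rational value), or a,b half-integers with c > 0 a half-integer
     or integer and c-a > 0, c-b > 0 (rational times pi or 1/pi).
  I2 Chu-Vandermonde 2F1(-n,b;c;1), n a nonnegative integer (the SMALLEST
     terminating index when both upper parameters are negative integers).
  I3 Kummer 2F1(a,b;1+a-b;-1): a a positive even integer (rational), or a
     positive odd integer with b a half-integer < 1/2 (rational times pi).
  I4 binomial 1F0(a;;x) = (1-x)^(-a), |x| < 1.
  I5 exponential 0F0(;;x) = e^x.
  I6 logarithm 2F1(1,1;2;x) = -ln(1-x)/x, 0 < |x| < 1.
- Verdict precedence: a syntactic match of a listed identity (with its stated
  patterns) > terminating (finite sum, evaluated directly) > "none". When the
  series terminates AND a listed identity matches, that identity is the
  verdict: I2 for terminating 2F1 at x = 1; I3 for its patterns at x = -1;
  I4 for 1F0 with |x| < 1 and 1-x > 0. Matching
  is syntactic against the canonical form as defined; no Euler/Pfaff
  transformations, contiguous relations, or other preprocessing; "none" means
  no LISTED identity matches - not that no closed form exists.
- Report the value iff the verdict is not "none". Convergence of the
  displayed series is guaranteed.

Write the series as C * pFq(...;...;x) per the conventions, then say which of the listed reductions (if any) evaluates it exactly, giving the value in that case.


Key step: with t_0 = -7/6, cancel k + 3/2 from the displayed ratio first; then C = -7/6.
Consecutive-term ratio: r(k) = (1/3) * (k+7/6) / [(k+1)] - poly over poly, x = (1/3) from leading terms; C = -7/6 at k = 0.

Canonical form: C = -7/6 times 1F0 with upper {7/6}, lower {-}, x = 1/3. Verdict: this is the I4 binomial reduction (the 1F0 binomial series: exponent -7/6, x = 1/3). Sum: (-7/6) * (2/3)^(-7/6).


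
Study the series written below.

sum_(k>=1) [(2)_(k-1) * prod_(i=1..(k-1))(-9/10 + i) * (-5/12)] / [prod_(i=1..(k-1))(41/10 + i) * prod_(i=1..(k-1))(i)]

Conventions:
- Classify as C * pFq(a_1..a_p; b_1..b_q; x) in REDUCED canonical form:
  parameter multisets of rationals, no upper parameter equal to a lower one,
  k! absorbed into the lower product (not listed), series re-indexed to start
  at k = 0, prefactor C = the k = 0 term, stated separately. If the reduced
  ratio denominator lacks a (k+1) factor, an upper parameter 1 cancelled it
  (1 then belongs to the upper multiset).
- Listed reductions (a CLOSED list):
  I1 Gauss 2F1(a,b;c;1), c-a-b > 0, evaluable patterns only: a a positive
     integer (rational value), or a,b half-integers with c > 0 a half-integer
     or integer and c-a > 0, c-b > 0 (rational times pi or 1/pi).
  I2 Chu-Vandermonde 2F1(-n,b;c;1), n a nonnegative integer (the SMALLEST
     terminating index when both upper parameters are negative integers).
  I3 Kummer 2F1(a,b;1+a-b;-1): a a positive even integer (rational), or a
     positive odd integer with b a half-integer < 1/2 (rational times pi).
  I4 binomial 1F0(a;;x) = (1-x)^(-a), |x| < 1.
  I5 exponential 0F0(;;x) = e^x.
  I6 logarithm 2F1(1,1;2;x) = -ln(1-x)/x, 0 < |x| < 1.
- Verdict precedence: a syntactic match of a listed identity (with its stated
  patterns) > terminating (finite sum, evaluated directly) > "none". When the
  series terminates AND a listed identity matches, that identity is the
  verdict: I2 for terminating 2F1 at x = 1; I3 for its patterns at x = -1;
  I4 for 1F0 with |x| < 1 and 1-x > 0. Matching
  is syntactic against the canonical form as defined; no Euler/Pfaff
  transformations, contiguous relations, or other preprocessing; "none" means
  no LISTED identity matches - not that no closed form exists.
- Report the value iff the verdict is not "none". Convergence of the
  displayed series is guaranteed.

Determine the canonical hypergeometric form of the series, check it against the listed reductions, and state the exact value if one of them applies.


x = 1 here; the reduced form reads 2F1, upper {1/10, 2}, lower {51/10}, C = -5/12. Verdict (x = 1): Gauss (I1, integer-parameter pattern) applies (x = 1: the Gamma ratio telescopes since c-a-b = 3 > 0 and a = 2 in Z>0). Value: -1271/2880.

First insight: with t_0 = -5/12, the running product (prefactor -5/12) telescopes to a rising factorial.
Step ratio: r(k) = 1 * (k+1/10) (k+2) / [(k+51/10) (k+1)] - rational in k, leading ratio 1; with t_0 = -5/12, classification follows.


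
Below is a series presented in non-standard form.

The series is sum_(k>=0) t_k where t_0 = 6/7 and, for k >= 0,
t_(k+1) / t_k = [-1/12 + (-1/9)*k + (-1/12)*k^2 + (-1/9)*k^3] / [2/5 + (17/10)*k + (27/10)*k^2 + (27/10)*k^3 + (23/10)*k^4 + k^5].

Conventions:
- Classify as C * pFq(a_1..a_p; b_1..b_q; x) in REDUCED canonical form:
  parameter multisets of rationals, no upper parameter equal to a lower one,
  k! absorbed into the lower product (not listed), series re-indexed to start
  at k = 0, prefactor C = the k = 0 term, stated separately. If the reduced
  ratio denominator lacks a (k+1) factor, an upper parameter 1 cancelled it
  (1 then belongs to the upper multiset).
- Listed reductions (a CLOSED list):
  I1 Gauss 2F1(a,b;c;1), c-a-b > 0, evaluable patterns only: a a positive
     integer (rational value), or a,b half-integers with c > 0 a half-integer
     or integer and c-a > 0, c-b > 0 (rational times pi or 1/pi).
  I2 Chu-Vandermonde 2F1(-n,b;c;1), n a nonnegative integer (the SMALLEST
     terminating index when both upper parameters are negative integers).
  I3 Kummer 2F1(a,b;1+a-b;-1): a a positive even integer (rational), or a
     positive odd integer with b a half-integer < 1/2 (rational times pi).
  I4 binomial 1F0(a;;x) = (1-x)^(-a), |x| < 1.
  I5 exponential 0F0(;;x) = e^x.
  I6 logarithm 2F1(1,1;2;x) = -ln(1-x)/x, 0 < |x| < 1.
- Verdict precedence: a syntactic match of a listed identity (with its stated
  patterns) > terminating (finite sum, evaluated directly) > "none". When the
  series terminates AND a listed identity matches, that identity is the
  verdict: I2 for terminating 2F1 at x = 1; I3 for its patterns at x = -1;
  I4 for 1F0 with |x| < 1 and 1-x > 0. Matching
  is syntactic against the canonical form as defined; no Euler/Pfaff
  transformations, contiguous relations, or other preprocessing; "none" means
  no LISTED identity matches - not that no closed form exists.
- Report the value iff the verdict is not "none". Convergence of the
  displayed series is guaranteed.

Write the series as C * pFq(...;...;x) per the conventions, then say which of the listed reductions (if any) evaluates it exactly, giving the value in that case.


Canonical form: C = 6/7 times 1F2 with upper {3/4}, lower {1/2, 4/5}, x = -1/9. Verdict: none (x = -1/9): each listed identity misses the multisets {3/4} ; {1/2, 4/5}.

Structural cue: t_0 = 6/7 here, and the ratio is unreduced: k^2 + 1 divides both sides (prefactor 6/7).
Term ratio: r(k) = (-1/9) * (k+3/4) / [(k+1/2) (k+4/5) (k+1)] - rational in k. x = (-1/9); t_0 = 6/7; negate the roots.


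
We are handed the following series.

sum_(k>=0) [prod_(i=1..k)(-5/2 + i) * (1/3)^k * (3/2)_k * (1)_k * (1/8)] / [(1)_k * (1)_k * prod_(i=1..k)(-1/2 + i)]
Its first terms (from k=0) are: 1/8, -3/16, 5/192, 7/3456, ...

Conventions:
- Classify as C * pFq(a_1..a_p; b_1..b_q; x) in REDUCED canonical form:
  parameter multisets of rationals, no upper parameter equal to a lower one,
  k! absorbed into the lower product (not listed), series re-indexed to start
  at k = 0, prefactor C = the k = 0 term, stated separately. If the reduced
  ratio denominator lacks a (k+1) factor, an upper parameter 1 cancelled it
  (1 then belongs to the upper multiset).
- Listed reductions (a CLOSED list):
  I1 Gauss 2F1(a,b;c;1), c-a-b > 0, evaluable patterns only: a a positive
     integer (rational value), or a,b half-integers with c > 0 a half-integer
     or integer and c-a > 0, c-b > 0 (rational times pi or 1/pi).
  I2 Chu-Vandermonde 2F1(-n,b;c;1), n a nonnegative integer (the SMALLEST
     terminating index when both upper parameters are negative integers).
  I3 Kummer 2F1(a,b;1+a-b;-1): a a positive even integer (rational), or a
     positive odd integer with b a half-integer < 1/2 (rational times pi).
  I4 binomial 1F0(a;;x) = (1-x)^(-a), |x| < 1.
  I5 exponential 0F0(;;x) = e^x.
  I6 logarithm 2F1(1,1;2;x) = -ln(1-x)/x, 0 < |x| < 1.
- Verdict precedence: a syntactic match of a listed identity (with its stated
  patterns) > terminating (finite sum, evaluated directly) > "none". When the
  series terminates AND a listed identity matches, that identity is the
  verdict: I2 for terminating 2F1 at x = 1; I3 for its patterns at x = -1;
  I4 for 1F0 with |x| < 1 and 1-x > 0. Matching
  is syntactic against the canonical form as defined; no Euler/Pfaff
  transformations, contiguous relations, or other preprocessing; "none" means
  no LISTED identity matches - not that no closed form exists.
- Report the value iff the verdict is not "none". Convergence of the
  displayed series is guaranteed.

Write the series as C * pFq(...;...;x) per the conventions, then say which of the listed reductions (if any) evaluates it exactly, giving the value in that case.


The series (x = 1/3) is 2F1: upper {-3/2, 3/2}, lower {1/2}, prefactor 1/8. Verdict: none. No listed pattern accepts 2F1(-3/2, 3/2; 1/2; 1/3).

Key step: t_0 being 1/8, the running product (prefactor 1/8) telescopes to a rising factorial.
Ratio: r(k) = (1/3) * (k-3/2) (k+3/2) / [(k+1/2) (k+1)] - poly over poly, x = (1/3) from leading terms; C = 1/8 at k = 0.


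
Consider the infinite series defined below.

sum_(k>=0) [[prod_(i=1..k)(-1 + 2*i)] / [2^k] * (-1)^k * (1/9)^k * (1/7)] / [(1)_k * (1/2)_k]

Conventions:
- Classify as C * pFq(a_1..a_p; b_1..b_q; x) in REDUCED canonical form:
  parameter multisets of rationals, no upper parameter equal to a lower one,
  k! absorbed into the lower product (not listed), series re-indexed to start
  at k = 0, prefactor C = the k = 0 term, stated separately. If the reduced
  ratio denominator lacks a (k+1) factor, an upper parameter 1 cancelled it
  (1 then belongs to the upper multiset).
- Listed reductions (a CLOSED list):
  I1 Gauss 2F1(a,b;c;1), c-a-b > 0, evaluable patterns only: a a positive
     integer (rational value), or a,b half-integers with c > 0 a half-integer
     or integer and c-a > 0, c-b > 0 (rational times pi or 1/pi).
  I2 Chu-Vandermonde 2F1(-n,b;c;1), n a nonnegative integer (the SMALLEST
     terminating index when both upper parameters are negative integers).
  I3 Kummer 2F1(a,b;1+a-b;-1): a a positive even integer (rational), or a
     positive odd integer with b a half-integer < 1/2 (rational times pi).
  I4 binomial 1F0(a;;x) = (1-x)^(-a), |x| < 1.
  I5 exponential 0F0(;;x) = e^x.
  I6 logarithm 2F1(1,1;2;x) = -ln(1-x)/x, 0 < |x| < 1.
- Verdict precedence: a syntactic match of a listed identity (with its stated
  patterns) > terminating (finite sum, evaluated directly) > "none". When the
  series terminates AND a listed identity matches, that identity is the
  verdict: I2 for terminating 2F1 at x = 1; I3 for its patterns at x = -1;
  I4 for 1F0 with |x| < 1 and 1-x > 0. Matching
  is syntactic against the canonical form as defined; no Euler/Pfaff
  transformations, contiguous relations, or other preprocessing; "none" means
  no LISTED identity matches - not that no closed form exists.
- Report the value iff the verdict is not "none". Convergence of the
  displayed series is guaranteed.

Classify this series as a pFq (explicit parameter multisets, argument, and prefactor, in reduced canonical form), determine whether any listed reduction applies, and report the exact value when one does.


Reduced: x = -1/9, 0F0, upper = {-}, lower = {-}, C = 1/7. Verdict: this is the exponential series (I5) (the 0F0 exponential series at x = -1/9). Sum: (1/7) * e^(-1/9).

First insight: t_0 being 1/7, (1)_k (C = 1/7) is k! itself.
Term ratio: r(k) = (-1/9) * 1 / [(k+1)] ; factor over Q: parameters, x = (-1/9), and C = 1/7.


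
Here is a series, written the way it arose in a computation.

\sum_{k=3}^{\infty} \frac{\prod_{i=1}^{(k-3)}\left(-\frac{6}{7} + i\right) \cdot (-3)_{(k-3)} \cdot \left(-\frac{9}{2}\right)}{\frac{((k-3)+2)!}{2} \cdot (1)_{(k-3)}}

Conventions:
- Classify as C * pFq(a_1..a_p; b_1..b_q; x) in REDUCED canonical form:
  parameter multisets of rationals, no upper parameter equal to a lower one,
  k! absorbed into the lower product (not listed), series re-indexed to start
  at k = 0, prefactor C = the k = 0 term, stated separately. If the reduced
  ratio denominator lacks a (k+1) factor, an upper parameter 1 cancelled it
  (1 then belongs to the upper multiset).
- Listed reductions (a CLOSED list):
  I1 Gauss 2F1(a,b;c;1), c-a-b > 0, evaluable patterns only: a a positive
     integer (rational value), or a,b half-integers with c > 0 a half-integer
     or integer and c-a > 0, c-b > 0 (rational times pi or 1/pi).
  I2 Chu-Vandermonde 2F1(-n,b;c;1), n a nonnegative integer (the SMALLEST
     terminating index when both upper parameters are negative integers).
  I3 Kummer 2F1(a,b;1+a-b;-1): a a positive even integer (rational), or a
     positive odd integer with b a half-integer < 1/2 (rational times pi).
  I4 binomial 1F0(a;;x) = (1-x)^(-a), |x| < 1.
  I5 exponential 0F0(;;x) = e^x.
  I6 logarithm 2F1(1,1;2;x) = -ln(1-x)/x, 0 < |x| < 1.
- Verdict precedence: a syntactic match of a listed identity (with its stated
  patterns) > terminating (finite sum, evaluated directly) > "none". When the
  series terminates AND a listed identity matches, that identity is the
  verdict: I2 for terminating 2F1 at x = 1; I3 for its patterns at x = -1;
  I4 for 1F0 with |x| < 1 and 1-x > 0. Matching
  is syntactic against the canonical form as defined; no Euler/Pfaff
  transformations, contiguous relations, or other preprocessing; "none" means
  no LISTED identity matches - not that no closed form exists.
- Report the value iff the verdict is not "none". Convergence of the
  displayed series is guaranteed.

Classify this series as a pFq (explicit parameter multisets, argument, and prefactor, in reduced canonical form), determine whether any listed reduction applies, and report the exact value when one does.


The series (x = 1) is 2F1: upper {-3, \frac{1}{7}}, lower {3}, prefactor -\frac{9}{2}. Verdict: this is Vandermonde's identity (I2) (terminating 2F1 at x = 1 with n = 3, b = 1/7, c = 3). Value: -\frac{1377}{343}.

First insight: x = 1 and the denominator's factorial ratio (prefactor -9/2) is a lower Pochhammer.
Consecutive-term ratio: r(k) = 1 * (k-3) (k+\frac{1}{7}) / [(k+3) (k+1)] - poly over poly, x = 1 from leading terms; C = -\frac{9}{2} at k = 0.


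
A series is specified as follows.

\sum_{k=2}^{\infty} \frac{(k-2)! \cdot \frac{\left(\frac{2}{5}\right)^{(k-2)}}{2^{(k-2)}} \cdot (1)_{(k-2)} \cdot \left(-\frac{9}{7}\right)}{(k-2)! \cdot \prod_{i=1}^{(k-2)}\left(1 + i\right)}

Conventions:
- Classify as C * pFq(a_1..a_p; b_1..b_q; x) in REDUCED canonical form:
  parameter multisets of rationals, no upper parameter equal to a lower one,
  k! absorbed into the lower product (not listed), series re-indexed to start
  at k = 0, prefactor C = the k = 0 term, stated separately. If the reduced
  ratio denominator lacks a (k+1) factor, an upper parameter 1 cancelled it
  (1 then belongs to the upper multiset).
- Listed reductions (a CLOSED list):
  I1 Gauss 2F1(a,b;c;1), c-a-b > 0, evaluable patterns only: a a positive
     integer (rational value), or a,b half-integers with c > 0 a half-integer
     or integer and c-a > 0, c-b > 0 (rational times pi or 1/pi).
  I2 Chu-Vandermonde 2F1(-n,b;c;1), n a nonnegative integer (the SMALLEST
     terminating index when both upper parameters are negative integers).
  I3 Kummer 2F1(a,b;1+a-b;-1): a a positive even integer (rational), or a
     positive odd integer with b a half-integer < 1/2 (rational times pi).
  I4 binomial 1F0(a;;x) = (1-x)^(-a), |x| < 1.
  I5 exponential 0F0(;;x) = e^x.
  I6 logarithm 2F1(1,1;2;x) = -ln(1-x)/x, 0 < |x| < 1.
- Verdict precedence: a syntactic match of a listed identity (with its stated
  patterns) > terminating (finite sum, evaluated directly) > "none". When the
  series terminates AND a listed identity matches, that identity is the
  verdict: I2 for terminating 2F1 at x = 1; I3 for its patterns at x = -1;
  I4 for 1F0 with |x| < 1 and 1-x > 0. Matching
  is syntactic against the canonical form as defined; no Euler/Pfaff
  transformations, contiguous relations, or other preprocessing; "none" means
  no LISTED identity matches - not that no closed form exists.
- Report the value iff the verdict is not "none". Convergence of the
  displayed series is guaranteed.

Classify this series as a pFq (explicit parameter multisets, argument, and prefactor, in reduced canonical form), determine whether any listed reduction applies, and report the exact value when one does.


Canonical form: C = -\frac{9}{7} times 2F1 with upper {1, 1}, lower {2}, x = \frac{1}{5}. Verdict: this is the logarithmic series (I6) (the logarithm: parameters (1,1;2), x = \frac{1}{5}). Its exact value is \frac{45}{7} \cdot \ln\left(\frac{4}{5}\right).

The tell: t_0 = -\frac{9}{7} here, and the factorial ratio (C = -9/7, x = 1/5) (k+a-1)!/(a-1)! is a rising factorial (a)_k.
Ratio: r(k) = \frac{1}{5} * (k+1) (k+1) / [(k+2) (k+1)] - rational in k. x = \frac{1}{5}; t_0 = -\frac{9}{7}; negate the roots.


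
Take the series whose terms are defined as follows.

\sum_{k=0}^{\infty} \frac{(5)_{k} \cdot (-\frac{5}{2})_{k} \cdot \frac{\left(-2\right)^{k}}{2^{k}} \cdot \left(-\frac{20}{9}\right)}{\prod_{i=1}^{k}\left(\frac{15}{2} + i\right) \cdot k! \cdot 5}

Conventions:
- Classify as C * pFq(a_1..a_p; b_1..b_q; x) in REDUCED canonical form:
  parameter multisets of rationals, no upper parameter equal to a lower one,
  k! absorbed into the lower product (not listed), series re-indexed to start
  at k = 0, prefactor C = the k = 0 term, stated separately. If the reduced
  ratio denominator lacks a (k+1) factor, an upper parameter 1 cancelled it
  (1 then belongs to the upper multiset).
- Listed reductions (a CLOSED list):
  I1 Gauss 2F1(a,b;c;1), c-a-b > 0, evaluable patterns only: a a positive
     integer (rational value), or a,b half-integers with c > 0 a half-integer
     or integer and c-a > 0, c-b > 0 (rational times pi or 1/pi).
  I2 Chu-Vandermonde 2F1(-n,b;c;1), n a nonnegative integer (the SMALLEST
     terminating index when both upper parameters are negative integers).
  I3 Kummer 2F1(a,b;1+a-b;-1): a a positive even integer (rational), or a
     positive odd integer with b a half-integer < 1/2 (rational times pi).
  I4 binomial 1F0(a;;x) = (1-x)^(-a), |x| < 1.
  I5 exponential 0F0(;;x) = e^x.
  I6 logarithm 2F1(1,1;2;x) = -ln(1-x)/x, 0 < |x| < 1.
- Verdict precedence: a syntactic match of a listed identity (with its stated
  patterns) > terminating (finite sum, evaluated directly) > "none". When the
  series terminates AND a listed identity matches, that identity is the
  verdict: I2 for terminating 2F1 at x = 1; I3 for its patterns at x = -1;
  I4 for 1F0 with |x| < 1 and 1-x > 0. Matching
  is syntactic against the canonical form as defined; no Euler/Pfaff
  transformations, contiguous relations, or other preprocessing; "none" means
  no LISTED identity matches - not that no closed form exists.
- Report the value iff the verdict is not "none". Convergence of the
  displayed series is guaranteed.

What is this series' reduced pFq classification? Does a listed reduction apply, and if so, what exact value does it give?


With C = -\frac{4}{9}: the canonical form is 2F1(-\frac{5}{2}, 5; \frac{17}{2}; -1). Verdict: the Kummer evaluation I3 applies (x = -1; c = \frac{17}{2} equals 1+a-b for upper {-\frac{5}{2}, 5}: listed pattern). Its exact value is \left(-\frac{15015}{32768}\right) \cdot \pi.

The tell: from the first term -\frac{4}{9}: the constant factors (prefactor -4/9) combine into one prefactor.
Ratio: r(k) = -1 * (k-\frac{5}{2}) (k+5) / [(k+\frac{17}{2}) (k+1)] - rational; roots negated = parameters, x = -1, C = -\frac{4}{9}.


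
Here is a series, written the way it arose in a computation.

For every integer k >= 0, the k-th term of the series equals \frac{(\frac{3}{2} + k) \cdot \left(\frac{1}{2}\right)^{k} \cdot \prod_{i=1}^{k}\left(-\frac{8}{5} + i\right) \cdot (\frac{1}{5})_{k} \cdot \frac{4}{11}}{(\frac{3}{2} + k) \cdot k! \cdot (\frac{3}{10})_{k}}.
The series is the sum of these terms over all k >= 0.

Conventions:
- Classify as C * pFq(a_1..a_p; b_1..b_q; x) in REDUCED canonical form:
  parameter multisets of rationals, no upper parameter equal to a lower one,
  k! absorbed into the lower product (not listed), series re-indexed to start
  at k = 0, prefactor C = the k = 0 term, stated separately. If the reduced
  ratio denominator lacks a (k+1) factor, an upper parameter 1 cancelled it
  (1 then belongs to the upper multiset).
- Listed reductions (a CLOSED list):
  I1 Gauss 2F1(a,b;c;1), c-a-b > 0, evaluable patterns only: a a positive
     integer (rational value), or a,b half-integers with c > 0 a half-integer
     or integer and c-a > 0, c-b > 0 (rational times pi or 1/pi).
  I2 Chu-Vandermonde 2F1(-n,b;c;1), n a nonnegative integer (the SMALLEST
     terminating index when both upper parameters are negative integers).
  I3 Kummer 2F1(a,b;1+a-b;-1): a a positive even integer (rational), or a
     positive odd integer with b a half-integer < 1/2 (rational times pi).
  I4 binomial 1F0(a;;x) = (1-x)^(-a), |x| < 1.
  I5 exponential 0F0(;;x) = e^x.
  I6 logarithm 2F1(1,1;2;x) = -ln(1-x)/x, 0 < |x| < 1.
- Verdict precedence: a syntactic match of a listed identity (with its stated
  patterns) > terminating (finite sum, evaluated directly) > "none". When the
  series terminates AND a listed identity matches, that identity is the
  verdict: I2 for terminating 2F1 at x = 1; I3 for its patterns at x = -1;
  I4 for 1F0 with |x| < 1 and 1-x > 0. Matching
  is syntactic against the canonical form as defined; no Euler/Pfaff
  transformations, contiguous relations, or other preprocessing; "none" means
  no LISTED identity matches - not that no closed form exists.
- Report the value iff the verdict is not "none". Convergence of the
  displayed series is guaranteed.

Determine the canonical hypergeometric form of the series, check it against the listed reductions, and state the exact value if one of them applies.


At argument \frac{1}{2}: a 2F1 with upper {-\frac{3}{5}, \frac{1}{5}}, lower {\frac{3}{10}}, scaled by C = \frac{4}{11}. Verdict: none (x = \frac{1}{2}): each listed identity misses the multisets {-\frac{3}{5}, \frac{1}{5}} ; {\frac{3}{10}}.

First insight: t_0 = \frac{4}{11} here, and the running product (prefactor 4/11) telescopes to a rising factorial.
Consecutive-term ratio: r(k) = \frac{1}{2} * (k-\frac{3}{5}) (k+\frac{1}{5}) / [(k+\frac{3}{10}) (k+1)] ; factor over Q: parameters, x = \frac{1}{2}, and C = \frac{4}{11}.


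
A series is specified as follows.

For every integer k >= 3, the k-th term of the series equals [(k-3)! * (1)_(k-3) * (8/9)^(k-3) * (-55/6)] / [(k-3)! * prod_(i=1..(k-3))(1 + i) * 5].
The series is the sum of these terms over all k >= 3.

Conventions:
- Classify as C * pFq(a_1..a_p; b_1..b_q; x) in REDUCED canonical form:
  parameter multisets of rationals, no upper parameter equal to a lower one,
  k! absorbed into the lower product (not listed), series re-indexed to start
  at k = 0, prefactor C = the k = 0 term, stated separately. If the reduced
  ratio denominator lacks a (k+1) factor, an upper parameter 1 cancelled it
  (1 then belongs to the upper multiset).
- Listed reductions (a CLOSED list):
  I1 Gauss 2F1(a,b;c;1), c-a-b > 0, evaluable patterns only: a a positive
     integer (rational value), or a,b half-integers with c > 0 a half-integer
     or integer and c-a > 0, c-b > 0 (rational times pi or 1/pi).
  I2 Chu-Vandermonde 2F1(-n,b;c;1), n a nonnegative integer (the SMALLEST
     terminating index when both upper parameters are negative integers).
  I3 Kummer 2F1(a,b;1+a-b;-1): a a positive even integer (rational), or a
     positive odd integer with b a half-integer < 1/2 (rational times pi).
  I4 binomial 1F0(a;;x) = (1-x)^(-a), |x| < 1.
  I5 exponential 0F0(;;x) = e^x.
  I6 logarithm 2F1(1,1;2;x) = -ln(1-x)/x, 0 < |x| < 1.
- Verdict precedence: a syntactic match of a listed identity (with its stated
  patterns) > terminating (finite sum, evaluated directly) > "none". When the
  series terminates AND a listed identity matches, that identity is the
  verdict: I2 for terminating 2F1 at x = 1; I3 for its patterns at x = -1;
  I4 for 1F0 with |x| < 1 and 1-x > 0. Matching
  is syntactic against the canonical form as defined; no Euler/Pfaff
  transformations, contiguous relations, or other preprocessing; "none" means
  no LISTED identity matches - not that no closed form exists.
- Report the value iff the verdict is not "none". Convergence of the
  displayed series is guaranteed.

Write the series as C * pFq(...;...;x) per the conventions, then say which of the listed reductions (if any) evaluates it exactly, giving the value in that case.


Canonical form: C = -11/6 times 2F1 with upper {1, 1}, lower {2}, x = 8/9. Verdict: the logarithmic series (I6) matches (the logarithm: parameters (1,1;2), x = 8/9). Sum: (33/16) * ln(1/9).

The tell: t_0 being -11/6, the constant factors (prefactor -11/6) combine into one prefactor.
Adjacent-term ratio: r(k) = (8/9) * (k+1) (k+1) / [(k+2) (k+1)] ; factor over Q: parameters, x = (8/9), and C = -11/6.


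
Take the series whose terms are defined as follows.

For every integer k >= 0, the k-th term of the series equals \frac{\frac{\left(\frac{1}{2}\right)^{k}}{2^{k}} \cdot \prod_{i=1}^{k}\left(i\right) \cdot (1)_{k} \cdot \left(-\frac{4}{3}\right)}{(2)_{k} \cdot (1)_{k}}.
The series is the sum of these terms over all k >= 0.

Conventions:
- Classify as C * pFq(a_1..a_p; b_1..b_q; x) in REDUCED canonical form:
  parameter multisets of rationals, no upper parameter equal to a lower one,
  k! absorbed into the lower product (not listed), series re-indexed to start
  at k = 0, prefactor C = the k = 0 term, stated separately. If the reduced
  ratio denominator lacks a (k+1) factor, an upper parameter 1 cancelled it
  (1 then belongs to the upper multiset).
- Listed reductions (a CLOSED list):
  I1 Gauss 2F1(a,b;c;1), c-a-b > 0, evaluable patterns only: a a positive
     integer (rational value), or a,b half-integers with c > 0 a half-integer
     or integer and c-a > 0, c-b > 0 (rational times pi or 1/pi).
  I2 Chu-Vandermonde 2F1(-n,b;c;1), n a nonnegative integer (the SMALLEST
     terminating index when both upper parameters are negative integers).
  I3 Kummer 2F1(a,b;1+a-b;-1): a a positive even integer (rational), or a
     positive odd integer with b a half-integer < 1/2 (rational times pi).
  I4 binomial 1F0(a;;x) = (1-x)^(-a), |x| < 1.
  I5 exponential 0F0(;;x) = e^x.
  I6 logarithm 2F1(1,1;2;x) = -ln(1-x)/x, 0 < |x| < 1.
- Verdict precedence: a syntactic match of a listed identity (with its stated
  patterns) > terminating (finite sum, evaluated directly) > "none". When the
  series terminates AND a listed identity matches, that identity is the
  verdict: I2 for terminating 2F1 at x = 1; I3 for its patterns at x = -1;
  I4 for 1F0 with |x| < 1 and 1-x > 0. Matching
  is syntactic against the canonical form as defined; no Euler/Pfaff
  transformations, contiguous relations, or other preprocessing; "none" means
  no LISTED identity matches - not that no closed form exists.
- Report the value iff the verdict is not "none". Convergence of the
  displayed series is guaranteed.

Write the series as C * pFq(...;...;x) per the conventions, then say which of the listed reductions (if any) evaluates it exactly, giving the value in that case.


Reduced: x = \frac{1}{4}, 2F1, upper = {1, 1}, lower = {2}, C = -\frac{4}{3}. Verdict: the I6 logarithm reduction matches (the logarithm: parameters (1,1;2), x = \frac{1}{4}). Hence: \frac{16}{3} \cdot \ln\left(\frac{3}{4}\right).

Key step: t_0 being -\frac{4}{3}, the running product (prefactor -4/3) telescopes to a rising factorial.
Term ratio: r(k) = \frac{1}{4} * (k+1) (k+1) / [(k+2) (k+1)] - rational in k. x = \frac{1}{4}; t_0 = -\frac{4}{3}; negate the roots.
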